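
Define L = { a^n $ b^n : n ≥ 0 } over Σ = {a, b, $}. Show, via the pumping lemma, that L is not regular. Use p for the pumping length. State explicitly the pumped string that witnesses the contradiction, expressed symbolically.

a^{p+k} $ b^p

Suppose for contradiction that L is regular, and let p be the pumping length.
Take w = a^p $ b^p ∈ L with |w| = 2p+1 ≥ p.
By the pumping lemma, w = xyz with |xy| ≤ p and |y| ≥ 1.
Since the first p symbols of w are all a's and |xy| ≤ p, y lies entirely in the leading a-block: y = a^k for some k with 1 ≤ k ≤ p.
Pump with i = 2: xy^2z = a^{p+k} $ b^p, which would require p+k = p. But k ≥ 1, so xy^2z ∉ L.
This contradicts the pumping lemma, so L is not regular.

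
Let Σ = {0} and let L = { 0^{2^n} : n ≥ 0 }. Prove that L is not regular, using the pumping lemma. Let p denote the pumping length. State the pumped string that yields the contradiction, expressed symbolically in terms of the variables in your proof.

Suppose for contradiction that L is regular, and let p be the pumping length.
Take w = 0^{2^p} ∈ L with |w| = 2^p ≥ p.
The pumping lemma gives a decomposition w = xyz where |xy| ≤ p and |y| > 0.
Then y = 0^k for some k with 1 ≤ k ≤ p.
Pump with i = 2: xy^2z = 0^{2^p+k}. Since 1 ≤ k ≤ p < 2^p, we have 2^p < 2^p+k < 2^{p+1}, so 2^p+k is not a power of 2. So xy^2z ∉ L.
Contradiction. Therefore L is not regular.

0^{2^p+k}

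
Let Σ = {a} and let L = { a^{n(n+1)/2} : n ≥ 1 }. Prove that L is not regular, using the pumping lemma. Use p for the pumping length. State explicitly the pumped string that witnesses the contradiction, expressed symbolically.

a^{p(p+1)/2+k}

Assume L is regular. Let p be the pumping length given by the pumping lemma.
Take w = a^{p(p+1)/2} ∈ L with |w| = p(p+1)/2 ≥ p.
The pumping lemma gives a decomposition w = xyz where |xy| ≤ p and y is nonempty.
Then y = a^k for some k with 1 ≤ k ≤ p.
Pump with i = 2: xy^2z = a^{p(p+1)/2+k}. Since 1 ≤ k ≤ p, p(p+1)/2 < p(p+1)/2+k ≤ p(p+1)/2+p < (p+1)(p+2)/2, so p(p+1)/2+k is strictly between consecutive triangular numbers. So xy^2z ∉ L.
Contradiction. Therefore L is not regular.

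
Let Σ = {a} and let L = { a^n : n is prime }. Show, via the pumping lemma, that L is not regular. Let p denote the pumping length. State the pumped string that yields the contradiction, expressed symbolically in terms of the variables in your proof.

Suppose for contradiction that L is regular, and let p be the pumping length.
Let q be a prime with q ≥ p+2 (infinitely many primes exist), and take w = a^q ∈ L with |w| = q ≥ p.
By the pumping lemma, w = xyz with |xy| ≤ p and y is nonempty.
Then y = a^k for some k with 1 ≤ k ≤ p.
Since 1 ≤ k ≤ p, |xz| = q-k. Pump with i = q+1: |xy^{q+1}z| = (q-k)+(q+1)k = q+qk = q(1+k), which is composite (both factors ≥ 2). So xy^{q+1}z = a^{q(1+k)} ∉ L.
This is a contradiction; hence L is not regular.

a^{q(1+k)}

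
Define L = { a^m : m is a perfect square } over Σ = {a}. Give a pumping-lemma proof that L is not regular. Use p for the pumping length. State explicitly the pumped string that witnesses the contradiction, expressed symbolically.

a^{p²+k}

Toward a contradiction, assume L is regular with pumping length p.
Take w = a^{p²} ∈ L with |w| = p² ≥ p.
By the pumping lemma, w = xyz with |xy| ≤ p and |y| > 0.
Then y = a^k for some k with 1 ≤ k ≤ p.
Pump with i = 2: xy^2z = a^{p²+k}. Since 1 ≤ k ≤ p, p² < p²+k ≤ p²+p < (p+1)², so p²+k lies strictly between consecutive squares and is not a perfect square. So xy^2z ∉ L.
This is a contradiction; hence L is not regular.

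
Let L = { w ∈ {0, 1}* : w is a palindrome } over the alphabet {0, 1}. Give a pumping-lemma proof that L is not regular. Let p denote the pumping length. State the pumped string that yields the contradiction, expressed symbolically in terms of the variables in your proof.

Suppose for contradiction that L is regular, and let p be the pumping length.
Take w = 0^p 1 0^p, a palindrome of length 2p+1 ≥ p.
By the pumping lemma, w = xyz with |xy| ≤ p and |y| ≥ 1.
Since the first p symbols of w are all 0's and |xy| ≤ p, y lies entirely in the leading 0-block: y = 0^k for some k with 1 ≤ k ≤ p.
Pump with i = 2: xy^2z = 0^{p+k} 1 0^p. Its reverse is 0^p 1 0^{p+k}, which differs from xy^2z since k ≥ 1. So xy^2z is not a palindrome and xy^2z ∉ L.
This contradicts the pumping lemma, so L is not regular.

0^{p+k} 1 0^p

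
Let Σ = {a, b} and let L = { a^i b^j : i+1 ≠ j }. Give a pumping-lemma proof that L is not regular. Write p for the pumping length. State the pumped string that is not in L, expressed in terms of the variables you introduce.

a^{p+p!} b^{p+p!+1}

Assume L is regular; let p be its pumping constant.
Choose w = a^p b^{p+p!+1}. Since p ≠ (p+p!+1)-1 = p+p!, w ∈ L; and |w| ≥ p.
By the pumping lemma, w = xyz with |xy| ≤ p and |y| ≥ 1.
The first p characters of w are a's, so xy (and hence y) consists only of a's. Write y = a^k, 1 ≤ k ≤ p.
Since 1 ≤ k ≤ p, k divides p!; set t = 1 + p!/k. Then xy^t z has p + (p!/k)·k = p + p! copies of a. Now the a-count is p+p! and (b-count)-1 = (p+p!+1)-1 = p+p!, so i+1 ≠ j fails. So xy^t z = a^{p+p!} b^{p+p!+1} ∉ L.
Contradiction. Therefore L is not regular.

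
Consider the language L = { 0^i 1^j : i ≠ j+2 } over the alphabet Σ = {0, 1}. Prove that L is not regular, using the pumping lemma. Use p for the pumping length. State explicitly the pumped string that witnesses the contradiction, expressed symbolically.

Suppose for contradiction that L is regular, and let p be the pumping length.
Choose w = 0^p 1^{p+p!-2}. Since p ≠ (p+p!-2)+2 = p+p!, w ∈ L; and |w| ≥ p.
The pumping lemma gives a decomposition w = xyz where |xy| ≤ p and |y| ≥ 1.
The first p characters of w are 0's, so xy (and hence y) consists only of 0's. Write y = 0^k, 1 ≤ k ≤ p.
Since 1 ≤ k ≤ p, k divides p!; set t = 1 + p!/k. Then xy^t z has p + (p!/k)·k = p + p! copies of 0. Now the 0-count is p+p! and (1-count)+2 = (p+p!-2)+2 = p+p!, so i ≠ j+2 fails. So xy^t z = 0^{p+p!} 1^{p+p!-2} ∉ L.
This contradicts the pumping lemma, so L is not regular.

0^{p+p!} 1^{p+p!-2}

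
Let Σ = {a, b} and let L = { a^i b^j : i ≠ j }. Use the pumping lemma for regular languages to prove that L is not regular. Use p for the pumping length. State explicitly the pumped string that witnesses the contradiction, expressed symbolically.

Assume L is regular; let p be its pumping constant.
Choose w = a^p b^{p+p!}. Since p ≠ p+p!, w ∈ L; and |w| ≥ p.
The pumping lemma gives a decomposition w = xyz where |xy| ≤ p and y is nonempty.
Because |xy| ≤ p and w begins with p copies of a, we have y = a^k with 1 ≤ k ≤ p.
Since 1 ≤ k ≤ p, k divides p!; set t = 1 + p!/k. Then xy^t z has p + (p!/k)·k = p + p! copies of a. Now the a-count equals the b-count, so i ≠ j fails. So xy^t z = a^{p+p!} b^{p+p!} ∉ L.
Contradiction. Therefore L is not regular.

a^{p+p!} b^{p+p!}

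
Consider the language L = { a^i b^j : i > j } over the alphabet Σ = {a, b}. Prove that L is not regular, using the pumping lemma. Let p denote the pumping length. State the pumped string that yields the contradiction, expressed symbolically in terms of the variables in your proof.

a^{p+1-k} b^p

Assume L is regular. Let p be the pumping length given by the pumping lemma.
Choose w = a^{p+1} b^p ∈ L, with |w| = 2p+1 ≥ p.
The pumping lemma gives a decomposition w = xyz where |xy| ≤ p and |y| > 0.
The first p characters of w are a's, so xy (and hence y) consists only of a's. Write y = a^k, 1 ≤ k ≤ p.
Consider xy^0z = xz = a^{p+1-k} b^p. Since k ≥ 1, the a-count p+1-k is at most p, so i > j fails; thus xz ∉ L.
Contradiction. Therefore L is not regular.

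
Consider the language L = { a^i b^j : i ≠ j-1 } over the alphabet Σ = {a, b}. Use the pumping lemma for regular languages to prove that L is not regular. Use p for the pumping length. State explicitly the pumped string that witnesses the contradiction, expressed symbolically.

a^{p+p!} b^{p+p!+1}

Suppose for contradiction that L is regular, and let p be the pumping length.
Choose w = a^p b^{p+p!+1}. Since p ≠ (p+p!+1)-1 = p+p!, w ∈ L; and |w| ≥ p.
Write w = xyz as guaranteed by the lemma, with |xy| ≤ p and y is nonempty.
The first p characters of w are a's, so xy (and hence y) consists only of a's. Write y = a^k, 1 ≤ k ≤ p.
Since 1 ≤ k ≤ p, k divides p!; set t = 1 + p!/k. Then xy^t z has p + (p!/k)·k = p + p! copies of a. Now the a-count is p+p! and (b-count)-1 = (p+p!+1)-1 = p+p!, so i ≠ j-1 fails. So xy^t z = a^{p+p!} b^{p+p!+1} ∉ L.
This is a contradiction; hence L is not regular.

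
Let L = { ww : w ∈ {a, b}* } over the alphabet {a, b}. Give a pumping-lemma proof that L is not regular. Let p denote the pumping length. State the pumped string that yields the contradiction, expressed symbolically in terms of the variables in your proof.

Assume L is regular. Let p be the pumping length given by the pumping lemma.
Take w = a^p b^p a^p b^p = uu where u = a^pb^p; then w ∈ L and |w| = 4p ≥ p.
By the pumping lemma, w = xyz with |xy| ≤ p and y is nonempty.
The first p characters of w are a's, so xy (and hence y) consists only of a's. Write y = a^k, 1 ≤ k ≤ p.
Pump with i = 2: xy^2z = a^{p+k} b^p a^p b^p, of length 4p+k. Suppose this equals vv. The string starts with a and ends with b, so v does too; thus the boundary between the two copies of v is a b→a transition. There is exactly one such transition, at position 2p+k, so |v| = 2p+k and |vv| = 4p+2k ≠ 4p+k since k ≥ 1. So xy^2z ∉ L.
This is a contradiction; hence L is not regular.

a^{p+k} b^p a^p b^p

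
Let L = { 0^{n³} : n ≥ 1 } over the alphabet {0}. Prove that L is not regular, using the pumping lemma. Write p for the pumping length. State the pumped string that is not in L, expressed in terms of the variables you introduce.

Toward a contradiction, assume L is regular with pumping length p.
Take w = 0^{p³} ∈ L with |w| = p³ ≥ p.
By the pumping lemma, w = xyz with |xy| ≤ p and |y| ≥ 1.
Then y = 0^k for some k with 1 ≤ k ≤ p.
Pump with i = 2: xy^2z = 0^{p³+k}. Since 1 ≤ k ≤ p, p³ < p³+k ≤ p³+p < p³+3p²+3p+1 = (p+1)³, so p³+k is not a perfect cube. So xy^2z ∉ L.
This contradicts the pumping lemma, so L is not regular.

0^{p³+k}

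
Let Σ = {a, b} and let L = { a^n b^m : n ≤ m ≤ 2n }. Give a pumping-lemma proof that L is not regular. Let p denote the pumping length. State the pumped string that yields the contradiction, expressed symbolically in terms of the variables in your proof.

a^{p+k} b^p

Assume L is regular. Let p be the pumping length given by the pumping lemma.
Take w = a^p b^p ∈ L (since p ≤ p ≤ 2p), with |w| = 2p ≥ p.
Write w = xyz as guaranteed by the lemma, with |xy| ≤ p and |y| ≥ 1.
Since the first p symbols of w are all a's and |xy| ≤ p, y lies entirely in the leading a-block: y = a^k for some k with 1 ≤ k ≤ p.
Pump with i = 2: xy^2z = a^{p+k} b^p. Now n = p+k > p = m, so the condition n ≤ m fails. Thus xy^2z ∉ L.
This is a contradiction; hence L is not regular.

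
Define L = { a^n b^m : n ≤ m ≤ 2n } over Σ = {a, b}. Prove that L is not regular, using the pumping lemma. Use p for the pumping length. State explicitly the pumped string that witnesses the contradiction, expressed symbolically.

Assume L is regular; let p be its pumping constant.
Take w = a^p b^p ∈ L (since p ≤ p ≤ 2p), with |w| = 2p ≥ p.
By the pumping lemma, w = xyz with |xy| ≤ p and |y| > 0.
Because |xy| ≤ p and w begins with p copies of a, we have y = a^k with 1 ≤ k ≤ p.
Pump with i = 2: xy^2z = a^{p+k} b^p. Now n = p+k > p = m, so the condition n ≤ m fails. Thus xy^2z ∉ L.
Contradiction. Therefore L is not regular.

a^{p+k} b^p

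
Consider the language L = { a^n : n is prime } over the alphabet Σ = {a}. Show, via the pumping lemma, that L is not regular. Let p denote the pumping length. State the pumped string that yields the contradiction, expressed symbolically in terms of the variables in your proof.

a^{q(1+k)}

Suppose for contradiction that L is regular, and let p be the pumping length.
Let q be a prime with q ≥ p+2 (infinitely many primes exist), and take w = a^q ∈ L with |w| = q ≥ p.
The pumping lemma gives a decomposition w = xyz where |xy| ≤ p and y is nonempty.
Then y = a^k for some k with 1 ≤ k ≤ p.
Since 1 ≤ k ≤ p, |xz| = q-k. Pump with i = q+1: |xy^{q+1}z| = (q-k)+(q+1)k = q+qk = q(1+k), which is composite (both factors ≥ 2). So xy^{q+1}z = a^{q(1+k)} ∉ L.
This is a contradiction; hence L is not regular.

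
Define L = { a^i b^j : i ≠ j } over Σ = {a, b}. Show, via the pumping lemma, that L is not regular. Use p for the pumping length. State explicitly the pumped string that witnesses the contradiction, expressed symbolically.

a^{p+p!} b^{p+p!}

Assume L is regular; let p be its pumping constant.
Choose w = a^p b^{p+p!}. Since p ≠ p+p!, w ∈ L; and |w| ≥ p.
Write w = xyz as guaranteed by the lemma, with |xy| ≤ p and y is nonempty.
Because |xy| ≤ p and w begins with p copies of a, we have y = a^k with 1 ≤ k ≤ p.
Since 1 ≤ k ≤ p, k divides p!; set t = 1 + p!/k. Then xy^t z has p + (p!/k)·k = p + p! copies of a. Now the a-count equals the b-count, so i ≠ j fails. So xy^t z = a^{p+p!} b^{p+p!} ∉ L.
Contradiction. Therefore L is not regular.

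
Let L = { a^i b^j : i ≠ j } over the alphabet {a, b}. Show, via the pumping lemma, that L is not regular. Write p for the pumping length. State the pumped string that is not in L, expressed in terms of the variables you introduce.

Assume L is regular; let p be its pumping constant.
Choose w = a^p b^{p+p!}. Since p ≠ p+p!, w ∈ L; and |w| ≥ p.
By the pumping lemma, w = xyz with |xy| ≤ p and |y| ≥ 1.
The first p characters of w are a's, so xy (and hence y) consists only of a's. Write y = a^k, 1 ≤ k ≤ p.
Since 1 ≤ k ≤ p, k divides p!; set t = 1 + p!/k. Then xy^t z has p + (p!/k)·k = p + p! copies of a. Now the a-count equals the b-count, so i ≠ j fails. So xy^t z = a^{p+p!} b^{p+p!} ∉ L.
Contradiction. Therefore L is not regular.

a^{p+p!} b^{p+p!}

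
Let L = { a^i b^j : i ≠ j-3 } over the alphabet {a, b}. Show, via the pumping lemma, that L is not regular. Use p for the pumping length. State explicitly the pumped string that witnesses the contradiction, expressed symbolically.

a^{p+p!} b^{p+p!+3}

Suppose for contradiction that L is regular, and let p be the pumping length.
Choose w = a^p b^{p+p!+3}. Since p ≠ (p+p!+3)-3 = p+p!, w ∈ L; and |w| ≥ p.
Write w = xyz as guaranteed by the lemma, with |xy| ≤ p and |y| ≥ 1.
The first p characters of w are a's, so xy (and hence y) consists only of a's. Write y = a^k, 1 ≤ k ≤ p.
Since 1 ≤ k ≤ p, k divides p!; set t = 1 + p!/k. Then xy^t z has p + (p!/k)·k = p + p! copies of a. Now the a-count is p+p! and (b-count)-3 = (p+p!+3)-3 = p+p!, so i ≠ j-3 fails. So xy^t z = a^{p+p!} b^{p+p!+3} ∉ L.
This is a contradiction; hence L is not regular.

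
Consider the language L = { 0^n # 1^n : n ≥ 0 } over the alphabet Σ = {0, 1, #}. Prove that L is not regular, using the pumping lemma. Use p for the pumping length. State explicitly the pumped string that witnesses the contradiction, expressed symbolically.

0^{p+k} # 1^p

Toward a contradiction, assume L is regular with pumping length p.
Take w = 0^p # 1^p ∈ L with |w| = 2p+1 ≥ p.
Write w = xyz as guaranteed by the lemma, with |xy| ≤ p and |y| ≥ 1.
Because |xy| ≤ p and w begins with p copies of 0, we have y = 0^k with 1 ≤ k ≤ p.
Pump with i = 2: xy^2z = 0^{p+k} # 1^p, which would require p+k = p. But k ≥ 1, so xy^2z ∉ L.
Contradiction. Therefore L is not regular.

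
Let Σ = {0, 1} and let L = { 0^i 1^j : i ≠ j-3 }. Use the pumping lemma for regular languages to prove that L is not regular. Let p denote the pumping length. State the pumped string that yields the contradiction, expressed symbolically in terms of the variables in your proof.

Suppose for contradiction that L is regular, and let p be the pumping length.
Choose w = 0^p 1^{p+p!+3}. Since p ≠ (p+p!+3)-3 = p+p!, w ∈ L; and |w| ≥ p.
By the pumping lemma, w = xyz with |xy| ≤ p and |y| ≥ 1.
The first p characters of w are 0's, so xy (and hence y) consists only of 0's. Write y = 0^k, 1 ≤ k ≤ p.
Since 1 ≤ k ≤ p, k divides p!; set t = 1 + p!/k. Then xy^t z has p + (p!/k)·k = p + p! copies of 0. Now the 0-count is p+p! and (1-count)-3 = (p+p!+3)-3 = p+p!, so i ≠ j-3 fails. So xy^t z = 0^{p+p!} 1^{p+p!+3} ∉ L.
This contradicts the pumping lemma, so L is not regular.

0^{p+p!} 1^{p+p!+3}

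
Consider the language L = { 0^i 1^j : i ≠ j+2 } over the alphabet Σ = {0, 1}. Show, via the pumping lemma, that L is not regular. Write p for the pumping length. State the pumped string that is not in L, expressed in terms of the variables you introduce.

0^{p+p!} 1^{p+p!-2}

Assume L is regular. Let p be the pumping length given by the pumping lemma.
Choose w = 0^p 1^{p+p!-2}. Since p ≠ (p+p!-2)+2 = p+p!, w ∈ L; and |w| ≥ p.
Write w = xyz as guaranteed by the lemma, with |xy| ≤ p and |y| > 0.
Since the first p symbols of w are all 0's and |xy| ≤ p, y lies entirely in the leading 0-block: y = 0^k for some k with 1 ≤ k ≤ p.
Since 1 ≤ k ≤ p, k divides p!; set t = 1 + p!/k. Then xy^t z has p + (p!/k)·k = p + p! copies of 0. Now the 0-count is p+p! and (1-count)+2 = (p+p!-2)+2 = p+p!, so i ≠ j+2 fails. So xy^t z = 0^{p+p!} 1^{p+p!-2} ∉ L.
Contradiction. Therefore L is not regular.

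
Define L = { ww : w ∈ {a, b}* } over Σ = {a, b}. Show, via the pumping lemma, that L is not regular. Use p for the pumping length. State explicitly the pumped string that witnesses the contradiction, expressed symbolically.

a^{p+k} b^p a^p b^p

Suppose for contradiction that L is regular, and let p be the pumping length.
Take w = a^p b^p a^p b^p = uu where u = a^pb^p; then w ∈ L and |w| = 4p ≥ p.
Write w = xyz as guaranteed by the lemma, with |xy| ≤ p and |y| ≥ 1.
The first p characters of w are a's, so xy (and hence y) consists only of a's. Write y = a^k, 1 ≤ k ≤ p.
Pump with i = 2: xy^2z = a^{p+k} b^p a^p b^p, of length 4p+k. Suppose this equals vv. The string starts with a and ends with b, so v does too; thus the boundary between the two copies of v is a b→a transition. There is exactly one such transition, at position 2p+k, so |v| = 2p+k and |vv| = 4p+2k ≠ 4p+k since k ≥ 1. So xy^2z ∉ L.
This is a contradiction; hence L is not regular.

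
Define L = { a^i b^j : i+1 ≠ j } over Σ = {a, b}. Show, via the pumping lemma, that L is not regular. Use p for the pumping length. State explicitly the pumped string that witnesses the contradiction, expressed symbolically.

a^{p+p!} b^{p+p!+1}

Toward a contradiction, assume L is regular with pumping length p.
Choose w = a^p b^{p+p!+1}. Since p ≠ (p+p!+1)-1 = p+p!, w ∈ L; and |w| ≥ p.
The pumping lemma gives a decomposition w = xyz where |xy| ≤ p and y is nonempty.
The first p characters of w are a's, so xy (and hence y) consists only of a's. Write y = a^k, 1 ≤ k ≤ p.
Since 1 ≤ k ≤ p, k divides p!; set t = 1 + p!/k. Then xy^t z has p + (p!/k)·k = p + p! copies of a. Now the a-count is p+p! and (b-count)-1 = (p+p!+1)-1 = p+p!, so i+1 ≠ j fails. So xy^t z = a^{p+p!} b^{p+p!+1} ∉ L.
Contradiction. Therefore L is not regular.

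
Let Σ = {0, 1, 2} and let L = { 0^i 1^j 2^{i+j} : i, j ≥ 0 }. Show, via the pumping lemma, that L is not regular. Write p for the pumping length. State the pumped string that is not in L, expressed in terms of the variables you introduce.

0^{p+k} 1^p 2^{2p}

Suppose for contradiction that L is regular, and let p be the pumping length.
Take w = 0^p 1^p 2^{2p} ∈ L (with i=j=p, i+j=2p), |w| = 4p ≥ p.
By the pumping lemma, w = xyz with |xy| ≤ p and y is nonempty.
The first p characters of w are 0's, so xy (and hence y) consists only of 0's. Write y = 0^k, 1 ≤ k ≤ p.
Consider xy^2z = 0^{p+k} 1^p 2^{2p}. Now the 0- and 1-counts sum to 2p+k, but the 2-count is 2p ≠ 2p+k. So xy^2z ∉ L.
Contradiction. Therefore L is not regular.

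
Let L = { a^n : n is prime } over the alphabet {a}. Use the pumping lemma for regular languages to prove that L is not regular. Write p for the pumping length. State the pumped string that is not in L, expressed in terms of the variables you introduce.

Toward a contradiction, assume L is regular with pumping length p.
Let q be a prime with q ≥ p+2 (infinitely many primes exist), and take w = a^q ∈ L with |w| = q ≥ p.
Write w = xyz as guaranteed by the lemma, with |xy| ≤ p and y is nonempty.
Then y = a^k for some k with 1 ≤ k ≤ p.
Since 1 ≤ k ≤ p, |xz| = q-k. Pump with i = q+1: |xy^{q+1}z| = (q-k)+(q+1)k = q+qk = q(1+k), which is composite (both factors ≥ 2). So xy^{q+1}z = a^{q(1+k)} ∉ L.
Contradiction. Therefore L is not regular.

a^{q(1+k)}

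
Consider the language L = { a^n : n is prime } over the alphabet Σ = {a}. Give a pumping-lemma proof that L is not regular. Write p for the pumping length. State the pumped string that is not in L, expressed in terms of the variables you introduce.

a^{q(1+k)}

Assume L is regular. Let p be the pumping length given by the pumping lemma.
Let q be a prime with q ≥ p+2 (infinitely many primes exist), and take w = a^q ∈ L with |w| = q ≥ p.
By the pumping lemma, w = xyz with |xy| ≤ p and |y| ≥ 1.
Then y = a^k for some k with 1 ≤ k ≤ p.
Since 1 ≤ k ≤ p, |xz| = q-k. Pump with i = q+1: |xy^{q+1}z| = (q-k)+(q+1)k = q+qk = q(1+k), which is composite (both factors ≥ 2). So xy^{q+1}z = a^{q(1+k)} ∉ L.
This is a contradiction; hence L is not regular.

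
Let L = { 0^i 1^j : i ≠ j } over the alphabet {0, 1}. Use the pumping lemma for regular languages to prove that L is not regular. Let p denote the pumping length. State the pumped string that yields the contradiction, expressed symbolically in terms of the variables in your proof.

0^{p+p!} 1^{p+p!}

Toward a contradiction, assume L is regular with pumping length p.
Choose w = 0^p 1^{p+p!}. Since p ≠ p+p!, w ∈ L; and |w| ≥ p.
By the pumping lemma, w = xyz with |xy| ≤ p and |y| ≥ 1.
The first p characters of w are 0's, so xy (and hence y) consists only of 0's. Write y = 0^k, 1 ≤ k ≤ p.
Since 1 ≤ k ≤ p, k divides p!; set t = 1 + p!/k. Then xy^t z has p + (p!/k)·k = p + p! copies of 0. Now the 0-count equals the 1-count, so i ≠ j fails. So xy^t z = 0^{p+p!} 1^{p+p!} ∉ L.
This contradicts the pumping lemma, so L is not regular.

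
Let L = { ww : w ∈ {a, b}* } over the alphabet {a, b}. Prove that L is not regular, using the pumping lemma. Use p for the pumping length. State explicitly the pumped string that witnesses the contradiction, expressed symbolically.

Suppose for contradiction that L is regular, and let p be the pumping length.
Take w = a^p b^p a^p b^p = uu where u = a^pb^p; then w ∈ L and |w| = 4p ≥ p.
By the pumping lemma, w = xyz with |xy| ≤ p and |y| ≥ 1.
Because |xy| ≤ p and w begins with p copies of a, we have y = a^k with 1 ≤ k ≤ p.
Pump with i = 2: xy^2z = a^{p+k} b^p a^p b^p, of length 4p+k. Suppose this equals vv. The string starts with a and ends with b, so v does too; thus the boundary between the two copies of v is a b→a transition. There is exactly one such transition, at position 2p+k, so |v| = 2p+k and |vv| = 4p+2k ≠ 4p+k since k ≥ 1. So xy^2z ∉ L.
Contradiction. Therefore L is not regular.

a^{p+k} b^p a^p b^p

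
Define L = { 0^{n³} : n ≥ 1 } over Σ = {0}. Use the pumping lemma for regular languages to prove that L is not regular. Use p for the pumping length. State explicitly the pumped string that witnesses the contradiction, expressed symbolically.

Assume L is regular. Let p be the pumping length given by the pumping lemma.
Take w = 0^{p³} ∈ L with |w| = p³ ≥ p.
By the pumping lemma, w = xyz with |xy| ≤ p and |y| > 0.
Then y = 0^k for some k with 1 ≤ k ≤ p.
Pump with i = 2: xy^2z = 0^{p³+k}. Since 1 ≤ k ≤ p, p³ < p³+k ≤ p³+p < p³+3p²+3p+1 = (p+1)³, so p³+k is not a perfect cube. So xy^2z ∉ L.
This is a contradiction; hence L is not regular.

0^{p³+k}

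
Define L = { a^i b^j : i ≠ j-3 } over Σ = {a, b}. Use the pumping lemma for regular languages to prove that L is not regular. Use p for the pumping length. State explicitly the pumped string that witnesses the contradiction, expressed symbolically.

Assume L is regular; let p be its pumping constant.
Choose w = a^p b^{p+p!+3}. Since p ≠ (p+p!+3)-3 = p+p!, w ∈ L; and |w| ≥ p.
The pumping lemma gives a decomposition w = xyz where |xy| ≤ p and y is nonempty.
Because |xy| ≤ p and w begins with p copies of a, we have y = a^k with 1 ≤ k ≤ p.
Since 1 ≤ k ≤ p, k divides p!; set t = 1 + p!/k. Then xy^t z has p + (p!/k)·k = p + p! copies of a. Now the a-count is p+p! and (b-count)-3 = (p+p!+3)-3 = p+p!, so i ≠ j-3 fails. So xy^t z = a^{p+p!} b^{p+p!+3} ∉ L.
This is a contradiction; hence L is not regular.

a^{p+p!} b^{p+p!+3}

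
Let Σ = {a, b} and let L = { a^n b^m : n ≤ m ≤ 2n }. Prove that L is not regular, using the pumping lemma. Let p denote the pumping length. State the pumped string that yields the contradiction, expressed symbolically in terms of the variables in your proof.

a^{p+k} b^p

Assume L is regular. Let p be the pumping length given by the pumping lemma.
Take w = a^p b^p ∈ L (since p ≤ p ≤ 2p), with |w| = 2p ≥ p.
The pumping lemma gives a decomposition w = xyz where |xy| ≤ p and |y| > 0.
The first p characters of w are a's, so xy (and hence y) consists only of a's. Write y = a^k, 1 ≤ k ≤ p.
Pump with i = 2: xy^2z = a^{p+k} b^p. Now n = p+k > p = m, so the condition n ≤ m fails. Thus xy^2z ∉ L.
Contradiction. Therefore L is not regular.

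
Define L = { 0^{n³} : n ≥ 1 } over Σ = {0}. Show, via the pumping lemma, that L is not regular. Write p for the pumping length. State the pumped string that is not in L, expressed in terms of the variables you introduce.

0^{p³+k}

Assume L is regular. Let p be the pumping length given by the pumping lemma.
Take w = 0^{p³} ∈ L with |w| = p³ ≥ p.
Write w = xyz as guaranteed by the lemma, with |xy| ≤ p and |y| ≥ 1.
Then y = 0^k for some k with 1 ≤ k ≤ p.
Pump with i = 2: xy^2z = 0^{p³+k}. Since 1 ≤ k ≤ p, p³ < p³+k ≤ p³+p < p³+3p²+3p+1 = (p+1)³, so p³+k is not a perfect cube. So xy^2z ∉ L.
This contradicts the pumping lemma, so L is not regular.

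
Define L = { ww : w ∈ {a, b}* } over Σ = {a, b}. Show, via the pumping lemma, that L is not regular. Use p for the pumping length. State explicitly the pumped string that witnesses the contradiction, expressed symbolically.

a^{p+k} b^p a^p b^p

Assume L is regular. Let p be the pumping length given by the pumping lemma.
Take w = a^p b^p a^p b^p = uu where u = a^pb^p; then w ∈ L and |w| = 4p ≥ p.
Write w = xyz as guaranteed by the lemma, with |xy| ≤ p and |y| > 0.
The first p characters of w are a's, so xy (and hence y) consists only of a's. Write y = a^k, 1 ≤ k ≤ p.
Pump with i = 2: xy^2z = a^{p+k} b^p a^p b^p, of length 4p+k. Suppose this equals vv. The string starts with a and ends with b, so v does too; thus the boundary between the two copies of v is a b→a transition. There is exactly one such transition, at position 2p+k, so |v| = 2p+k and |vv| = 4p+2k ≠ 4p+k since k ≥ 1. So xy^2z ∉ L.
This is a contradiction; hence L is not regular.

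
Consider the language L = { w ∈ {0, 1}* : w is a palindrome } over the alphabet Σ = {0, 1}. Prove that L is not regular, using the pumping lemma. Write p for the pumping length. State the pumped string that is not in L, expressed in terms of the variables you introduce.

0^{p+k} 1 0^p

Assume L is regular; let p be its pumping constant.
Take w = 0^p 1 0^p, a palindrome of length 2p+1 ≥ p.
By the pumping lemma, w = xyz with |xy| ≤ p and y is nonempty.
Since the first p symbols of w are all 0's and |xy| ≤ p, y lies entirely in the leading 0-block: y = 0^k for some k with 1 ≤ k ≤ p.
Pump with i = 2: xy^2z = 0^{p+k} 1 0^p. Its reverse is 0^p 1 0^{p+k}, which differs from xy^2z since k ≥ 1. So xy^2z is not a palindrome and xy^2z ∉ L.
This contradicts the pumping lemma, so L is not regular.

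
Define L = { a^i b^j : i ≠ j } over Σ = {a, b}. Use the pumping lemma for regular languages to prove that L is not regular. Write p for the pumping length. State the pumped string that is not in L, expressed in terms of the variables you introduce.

a^{p+p!} b^{p+p!}

Toward a contradiction, assume L is regular with pumping length p.
Choose w = a^p b^{p+p!}. Since p ≠ p+p!, w ∈ L; and |w| ≥ p.
The pumping lemma gives a decomposition w = xyz where |xy| ≤ p and |y| > 0.
Because |xy| ≤ p and w begins with p copies of a, we have y = a^k with 1 ≤ k ≤ p.
Since 1 ≤ k ≤ p, k divides p!; set t = 1 + p!/k. Then xy^t z has p + (p!/k)·k = p + p! copies of a. Now the a-count equals the b-count, so i ≠ j fails. So xy^t z = a^{p+p!} b^{p+p!} ∉ L.
Contradiction. Therefore L is not regular.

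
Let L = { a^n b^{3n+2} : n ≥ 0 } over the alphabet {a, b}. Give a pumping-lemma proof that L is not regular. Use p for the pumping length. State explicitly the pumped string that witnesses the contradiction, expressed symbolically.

Suppose for contradiction that L is regular, and let p be the pumping length.
Let w = a^p b^{3p+2} ∈ L; note |w| = 4p+2 ≥ p.
By the pumping lemma, w = xyz with |xy| ≤ p and y is nonempty.
The first p characters of w are a's, so xy (and hence y) consists only of a's. Write y = a^k, 1 ≤ k ≤ p.
Pump with i = 2: xy^2z = a^{p+k} b^{3p+2}. For this to lie in L we would need 3p+2 = 3(p+k)+2, which forces k = 0. But k ≥ 1, so xy^2z ∉ L.
This is a contradiction; hence L is not regular.

a^{p+k} b^{3p+2}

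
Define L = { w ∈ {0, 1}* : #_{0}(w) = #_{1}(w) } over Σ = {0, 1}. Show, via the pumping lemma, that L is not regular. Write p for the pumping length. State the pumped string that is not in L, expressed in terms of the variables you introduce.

Toward a contradiction, assume L is regular with pumping length p.
Choose w = 0^p 1^p ∈ L with |w| = 2p ≥ p.
By the pumping lemma, w = xyz with |xy| ≤ p and |y| ≥ 1.
The first p characters of w are 0's, so xy (and hence y) consists only of 0's. Write y = 0^k, 1 ≤ k ≤ p.
Pump with i = 2: xy^2z = 0^{p+k} 1^p has p+k occurrences of 0 but only p of 1. Since k ≥ 1 the counts differ, so xy^2z ∉ L.
Contradiction. Therefore L is not regular.

0^{p+k} 1^p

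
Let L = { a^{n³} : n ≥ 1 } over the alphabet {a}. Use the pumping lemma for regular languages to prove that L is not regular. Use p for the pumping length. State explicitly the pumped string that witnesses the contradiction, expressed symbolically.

Suppose for contradiction that L is regular, and let p be the pumping length.
Take w = a^{p³} ∈ L with |w| = p³ ≥ p.
Write w = xyz as guaranteed by the lemma, with |xy| ≤ p and |y| > 0.
Then y = a^k for some k with 1 ≤ k ≤ p.
Pump with i = 2: xy^2z = a^{p³+k}. Since 1 ≤ k ≤ p, p³ < p³+k ≤ p³+p < p³+3p²+3p+1 = (p+1)³, so p³+k is not a perfect cube. So xy^2z ∉ L.
Contradiction. Therefore L is not regular.

a^{p³+k}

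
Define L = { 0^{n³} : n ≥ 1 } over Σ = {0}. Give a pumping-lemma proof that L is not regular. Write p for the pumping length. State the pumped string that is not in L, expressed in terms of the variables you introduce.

0^{p³+k}

Suppose for contradiction that L is regular, and let p be the pumping length.
Take w = 0^{p³} ∈ L with |w| = p³ ≥ p.
By the pumping lemma, w = xyz with |xy| ≤ p and |y| > 0.
Then y = 0^k for some k with 1 ≤ k ≤ p.
Pump with i = 2: xy^2z = 0^{p³+k}. Since 1 ≤ k ≤ p, p³ < p³+k ≤ p³+p < p³+3p²+3p+1 = (p+1)³, so p³+k is not a perfect cube. So xy^2z ∉ L.
This contradicts the pumping lemma, so L is not regular.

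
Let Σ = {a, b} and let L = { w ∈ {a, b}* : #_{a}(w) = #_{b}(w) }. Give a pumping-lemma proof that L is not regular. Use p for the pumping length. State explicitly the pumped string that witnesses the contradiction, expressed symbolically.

a^{p+k} b^p

Suppose for contradiction that L is regular, and let p be the pumping length.
Choose w = a^p b^p ∈ L with |w| = 2p ≥ p.
By the pumping lemma, w = xyz with |xy| ≤ p and |y| > 0.
Since the first p symbols of w are all a's and |xy| ≤ p, y lies entirely in the leading a-block: y = a^k for some k with 1 ≤ k ≤ p.
Pump with i = 2: xy^2z = a^{p+k} b^p has p+k occurrences of a but only p of b. Since k ≥ 1 the counts differ, so xy^2z ∉ L.
Contradiction. Therefore L is not regular.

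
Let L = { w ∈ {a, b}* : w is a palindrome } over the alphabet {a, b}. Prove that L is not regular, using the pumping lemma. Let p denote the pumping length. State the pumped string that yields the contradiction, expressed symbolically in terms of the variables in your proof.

a^{p+k} b a^p

Toward a contradiction, assume L is regular with pumping length p.
Take w = a^p b a^p, a palindrome of length 2p+1 ≥ p.
Write w = xyz as guaranteed by the lemma, with |xy| ≤ p and y is nonempty.
Because |xy| ≤ p and w begins with p copies of a, we have y = a^k with 1 ≤ k ≤ p.
Pump with i = 2: xy^2z = a^{p+k} b a^p. Its reverse is a^p b a^{p+k}, which differs from xy^2z since k ≥ 1. So xy^2z is not a palindrome and xy^2z ∉ L.
This contradicts the pumping lemma, so L is not regular.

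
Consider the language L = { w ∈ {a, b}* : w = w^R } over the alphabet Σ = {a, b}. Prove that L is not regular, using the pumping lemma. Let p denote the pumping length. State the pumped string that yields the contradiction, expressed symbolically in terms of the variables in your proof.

Assume L is regular. Let p be the pumping length given by the pumping lemma.
Take w = a^p b a^p, a palindrome of length 2p+1 ≥ p.
Write w = xyz as guaranteed by the lemma, with |xy| ≤ p and |y| ≥ 1.
Since the first p symbols of w are all a's and |xy| ≤ p, y lies entirely in the leading a-block: y = a^k for some k with 1 ≤ k ≤ p.
Pump with i = 2: xy^2z = a^{p+k} b a^p. Its reverse is a^p b a^{p+k}, which differs from xy^2z since k ≥ 1. So xy^2z is not a palindrome and xy^2z ∉ L.
Contradiction. Therefore L is not regular.

a^{p+k} b a^p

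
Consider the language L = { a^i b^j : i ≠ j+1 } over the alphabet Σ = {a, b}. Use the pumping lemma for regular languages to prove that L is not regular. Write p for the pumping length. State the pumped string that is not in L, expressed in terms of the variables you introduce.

Assume L is regular; let p be its pumping constant.
Choose w = a^p b^{p+p!-1}. Since p ≠ (p+p!-1)+1 = p+p!, w ∈ L; and |w| ≥ p.
The pumping lemma gives a decomposition w = xyz where |xy| ≤ p and |y| ≥ 1.
Since the first p symbols of w are all a's and |xy| ≤ p, y lies entirely in the leading a-block: y = a^k for some k with 1 ≤ k ≤ p.
Since 1 ≤ k ≤ p, k divides p!; set t = 1 + p!/k. Then xy^t z has p + (p!/k)·k = p + p! copies of a. Now the a-count is p+p! and (b-count)+1 = (p+p!-1)+1 = p+p!, so i ≠ j+1 fails. So xy^t z = a^{p+p!} b^{p+p!-1} ∉ L.
Contradiction. Therefore L is not regular.

a^{p+p!} b^{p+p!-1}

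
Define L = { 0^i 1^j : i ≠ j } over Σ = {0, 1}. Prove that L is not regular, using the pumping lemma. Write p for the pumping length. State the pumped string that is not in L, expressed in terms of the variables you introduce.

Toward a contradiction, assume L is regular with pumping length p.
Choose w = 0^p 1^{p+p!}. Since p ≠ p+p!, w ∈ L; and |w| ≥ p.
By the pumping lemma, w = xyz with |xy| ≤ p and |y| ≥ 1.
Because |xy| ≤ p and w begins with p copies of 0, we have y = 0^k with 1 ≤ k ≤ p.
Since 1 ≤ k ≤ p, k divides p!; set t = 1 + p!/k. Then xy^t z has p + (p!/k)·k = p + p! copies of 0. Now the 0-count equals the 1-count, so i ≠ j fails. So xy^t z = 0^{p+p!} 1^{p+p!} ∉ L.
This is a contradiction; hence L is not regular.

0^{p+p!} 1^{p+p!}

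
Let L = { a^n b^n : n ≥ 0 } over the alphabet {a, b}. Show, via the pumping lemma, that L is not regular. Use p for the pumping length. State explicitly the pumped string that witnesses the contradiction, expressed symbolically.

Assume L is regular. Let p be the pumping length given by the pumping lemma.
Let w = a^p b^p ∈ L; note |w| = 2p ≥ p.
The pumping lemma gives a decomposition w = xyz where |xy| ≤ p and y is nonempty.
Since the first p symbols of w are all a's and |xy| ≤ p, y lies entirely in the leading a-block: y = a^k for some k with 1 ≤ k ≤ p.
Pump with i = 2: xy^2z = a^{p+k} b^p. For this to lie in L we would need p = p+k, which forces k = 0. But k ≥ 1, so xy^2z ∉ L.
Contradiction. Therefore L is not regular.

a^{p+k} b^p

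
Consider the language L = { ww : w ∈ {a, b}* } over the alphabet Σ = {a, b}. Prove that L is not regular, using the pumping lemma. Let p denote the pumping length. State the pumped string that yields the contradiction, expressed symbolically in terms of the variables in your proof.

a^{p+k} b^p a^p b^p

Suppose for contradiction that L is regular, and let p be the pumping length.
Take w = a^p b^p a^p b^p = uu where u = a^pb^p; then w ∈ L and |w| = 4p ≥ p.
By the pumping lemma, w = xyz with |xy| ≤ p and |y| ≥ 1.
Because |xy| ≤ p and w begins with p copies of a, we have y = a^k with 1 ≤ k ≤ p.
Pump with i = 2: xy^2z = a^{p+k} b^p a^p b^p, of length 4p+k. Suppose this equals vv. The string starts with a and ends with b, so v does too; thus the boundary between the two copies of v is a b→a transition. There is exactly one such transition, at position 2p+k, so |v| = 2p+k and |vv| = 4p+2k ≠ 4p+k since k ≥ 1. So xy^2z ∉ L.
This contradicts the pumping lemma, so L is not regular.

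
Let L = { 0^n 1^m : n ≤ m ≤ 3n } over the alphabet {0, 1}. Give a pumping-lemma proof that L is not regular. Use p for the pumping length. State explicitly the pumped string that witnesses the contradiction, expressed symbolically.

Suppose for contradiction that L is regular, and let p be the pumping length.
Take w = 0^p 1^p ∈ L (since p ≤ p ≤ 3p), with |w| = 2p ≥ p.
Write w = xyz as guaranteed by the lemma, with |xy| ≤ p and |y| > 0.
Because |xy| ≤ p and w begins with p copies of 0, we have y = 0^k with 1 ≤ k ≤ p.
Pump with i = 2: xy^2z = 0^{p+k} 1^p. Now n = p+k > p = m, so the condition n ≤ m fails. Thus xy^2z ∉ L.
Contradiction. Therefore L is not regular.

0^{p+k} 1^p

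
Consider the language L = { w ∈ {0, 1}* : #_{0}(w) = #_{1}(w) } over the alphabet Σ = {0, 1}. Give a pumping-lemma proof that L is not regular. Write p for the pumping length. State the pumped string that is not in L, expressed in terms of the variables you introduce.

Assume L is regular. Let p be the pumping length given by the pumping lemma.
Choose w = 0^p 1^p ∈ L with |w| = 2p ≥ p.
By the pumping lemma, w = xyz with |xy| ≤ p and |y| ≥ 1.
The first p characters of w are 0's, so xy (and hence y) consists only of 0's. Write y = 0^k, 1 ≤ k ≤ p.
Pump with i = 2: xy^2z = 0^{p+k} 1^p has p+k occurrences of 0 but only p of 1. Since k ≥ 1 the counts differ, so xy^2z ∉ L.
Contradiction. Therefore L is not regular.

0^{p+k} 1^p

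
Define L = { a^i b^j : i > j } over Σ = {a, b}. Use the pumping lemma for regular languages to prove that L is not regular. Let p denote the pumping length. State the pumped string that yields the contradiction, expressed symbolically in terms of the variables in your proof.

a^{p+1-k} b^p

Assume L is regular; let p be its pumping constant.
Choose w = a^{p+1} b^p ∈ L, with |w| = 2p+1 ≥ p.
By the pumping lemma, w = xyz with |xy| ≤ p and |y| > 0.
Since the first p symbols of w are all a's and |xy| ≤ p, y lies entirely in the leading a-block: y = a^k for some k with 1 ≤ k ≤ p.
Consider xy^0z = xz = a^{p+1-k} b^p. Since k ≥ 1, the a-count p+1-k is at most p, so i > j fails; thus xz ∉ L.
Contradiction. Therefore L is not regular.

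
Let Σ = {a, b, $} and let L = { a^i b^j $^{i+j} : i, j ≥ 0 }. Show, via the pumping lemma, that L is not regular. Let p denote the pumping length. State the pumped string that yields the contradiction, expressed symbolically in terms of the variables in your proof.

a^{p+k} b^p $^{2p}

Toward a contradiction, assume L is regular with pumping length p.
Take w = a^p b^p $^{2p} ∈ L (with i=j=p, i+j=2p), |w| = 4p ≥ p.
Write w = xyz as guaranteed by the lemma, with |xy| ≤ p and |y| ≥ 1.
The first p characters of w are a's, so xy (and hence y) consists only of a's. Write y = a^k, 1 ≤ k ≤ p.
Consider xy^2z = a^{p+k} b^p $^{2p}. Now the a- and b-counts sum to 2p+k, but the $-count is 2p ≠ 2p+k. So xy^2z ∉ L.
This is a contradiction; hence L is not regular.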